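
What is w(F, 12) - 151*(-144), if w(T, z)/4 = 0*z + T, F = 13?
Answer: 21796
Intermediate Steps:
w(T, z) = 4*T (w(T, z) = 4*(0*z + T) = 4*(0 + T) = 4*T)
w(F, 12) - 151*(-144) = 4*13 - 151*(-144) = 52 + 21744 = 21796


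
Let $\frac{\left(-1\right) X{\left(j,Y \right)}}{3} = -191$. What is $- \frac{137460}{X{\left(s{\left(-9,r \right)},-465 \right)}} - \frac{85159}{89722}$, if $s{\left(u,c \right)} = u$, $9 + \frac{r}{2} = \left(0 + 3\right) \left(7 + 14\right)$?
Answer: $- \frac{4127327409}{17136902} \approx -240.84$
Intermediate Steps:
$r = 108$ ($r = -18 + 2 \left(0 + 3\right) \left(7 + 14\right) = -18 + 2 \cdot 3 \cdot 21 = -18 + 2 \cdot 63 = -18 + 126 = 108$)
$X{\left(j,Y \right)} = 573$ ($X{\left(j,Y \right)} = \left(-3\right) \left(-191\right) = 573$)
$- \frac{137460}{X{\left(s{\left(-9,r \right)},-465 \right)}} - \frac{85159}{89722} = - \frac{137460}{573} - \frac{85159}{89722} = \left(-137460\right) \frac{1}{573} - \frac{85159}{89722} = - \frac{45820}{191} - \frac{85159}{89722} = - \frac{4127327409}{17136902}$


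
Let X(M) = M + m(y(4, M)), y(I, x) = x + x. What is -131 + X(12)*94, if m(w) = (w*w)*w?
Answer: 1300453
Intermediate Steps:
y(I, x) = 2*x
m(w) = w³ (m(w) = w²*w = w³)
X(M) = M + 8*M³ (X(M) = M + (2*M)³ = M + 8*M³)
-131 + X(12)*94 = -131 + (12 + 8*12³)*94 = -131 + (12 + 8*1728)*94 = -131 + (12 + 13824)*94 = -131 + 13836*94 = -131 + 1300584 = 1300453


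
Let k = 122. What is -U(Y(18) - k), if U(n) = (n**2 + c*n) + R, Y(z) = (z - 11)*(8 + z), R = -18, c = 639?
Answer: -41922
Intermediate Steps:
Y(z) = (-11 + z)*(8 + z)
U(n) = -18 + n**2 + 639*n (U(n) = (n**2 + 639*n) - 18 = -18 + n**2 + 639*n)
-U(Y(18) - k) = -(-18 + ((-88 + 18**2 - 3*18) - 1*122)**2 + 639*((-88 + 18**2 - 3*18) - 1*122)) = -(-18 + ((-88 + 324 - 54) - 122)**2 + 639*((-88 + 324 - 54) - 122)) = -(-18 + (182 - 122)**2 + 639*(182 - 122)) = -(-18 + 60**2 + 639*60) = -(-18 + 3600 + 38340) = -1*41922 = -41922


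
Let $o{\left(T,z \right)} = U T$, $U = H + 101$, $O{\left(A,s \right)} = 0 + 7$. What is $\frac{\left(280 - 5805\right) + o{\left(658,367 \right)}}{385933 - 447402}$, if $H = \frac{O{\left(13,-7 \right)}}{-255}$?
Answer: $- \frac{15533309}{15674595} \approx -0.99099$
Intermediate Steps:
$O{\left(A,s \right)} = 7$
$H = - \frac{7}{255}$ ($H = \frac{7}{-255} = 7 \left(- \frac{1}{255}\right) = - \frac{7}{255} \approx -0.027451$)
$U = \frac{25748}{255}$ ($U = - \frac{7}{255} + 101 = \frac{25748}{255} \approx 100.97$)
$o{\left(T,z \right)} = \frac{25748 T}{255}$
$\frac{\left(280 - 5805\right) + o{\left(658,367 \right)}}{385933 - 447402} = \frac{\left(280 - 5805\right) + \frac{25748}{255} \cdot 658}{385933 - 447402} = \frac{\left(280 - 5805\right) + \frac{16942184}{255}}{-61469} = \left(-5525 + \frac{16942184}{255}\right) \left(- \frac{1}{61469}\right) = \frac{15533309}{255} \left(- \frac{1}{61469}\right) = - \frac{15533309}{15674595}$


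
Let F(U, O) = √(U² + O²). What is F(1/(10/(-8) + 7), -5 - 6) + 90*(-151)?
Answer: -13590 + 5*√2561/23 ≈ -13579.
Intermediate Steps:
F(U, O) = √(O² + U²)
F(1/(10/(-8) + 7), -5 - 6) + 90*(-151) = √((-5 - 6)² + (1/(10/(-8) + 7))²) + 90*(-151) = √((-11)² + (1/(10*(-⅛) + 7))²) - 13590 = √(121 + (1/(-5/4 + 7))²) - 13590 = √(121 + (1/(23/4))²) - 13590 = √(121 + (4/23)²) - 13590 = √(121 + 16/529) - 13590 = √(64025/529) - 13590 = 5*√2561/23 - 13590 = -13590 + 5*√2561/23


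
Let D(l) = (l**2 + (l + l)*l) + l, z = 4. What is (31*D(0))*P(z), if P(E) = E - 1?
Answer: 0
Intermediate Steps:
P(E) = -1 + E
D(l) = l + 3*l**2 (D(l) = (l**2 + (2*l)*l) + l = (l**2 + 2*l**2) + l = 3*l**2 + l = l + 3*l**2)
(31*D(0))*P(z) = (31*(0*(1 + 3*0)))*(-1 + 4) = (31*(0*(1 + 0)))*3 = (31*(0*1))*3 = (31*0)*3 = 0*3 = 0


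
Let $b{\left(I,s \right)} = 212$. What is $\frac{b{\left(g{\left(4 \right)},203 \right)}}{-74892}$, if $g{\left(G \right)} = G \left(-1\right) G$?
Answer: $- \frac{53}{18723} \approx -0.0028307$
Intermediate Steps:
$g{\left(G \right)} = - G^{2}$ ($g{\left(G \right)} = - G G = - G^{2}$)
$\frac{b{\left(g{\left(4 \right)},203 \right)}}{-74892} = \frac{212}{-74892} = 212 \left(- \frac{1}{74892}\right) = - \frac{53}{18723}$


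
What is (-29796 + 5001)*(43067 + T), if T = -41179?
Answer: -46812960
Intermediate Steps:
(-29796 + 5001)*(43067 + T) = (-29796 + 5001)*(43067 - 41179) = -24795*1888 = -46812960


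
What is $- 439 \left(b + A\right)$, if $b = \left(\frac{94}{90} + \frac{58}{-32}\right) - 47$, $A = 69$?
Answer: $- \frac{6710993}{720} \approx -9320.8$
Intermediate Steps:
$b = - \frac{34393}{720}$ ($b = \left(94 \cdot \frac{1}{90} + 58 \left(- \frac{1}{32}\right)\right) - 47 = \left(\frac{47}{45} - \frac{29}{16}\right) - 47 = - \frac{553}{720} - 47 = - \frac{34393}{720} \approx -47.768$)
$- 439 \left(b + A\right) = - 439 \left(- \frac{34393}{720} + 69\right) = \left(-439\right) \frac{15287}{720} = - \frac{6710993}{720}$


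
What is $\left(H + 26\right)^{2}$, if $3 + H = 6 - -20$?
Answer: $2401$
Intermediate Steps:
$H = 23$ ($H = -3 + \left(6 - -20\right) = -3 + \left(6 + 20\right) = -3 + 26 = 23$)
$\left(H + 26\right)^{2} = \left(23 + 26\right)^{2} = 49^{2} = 2401$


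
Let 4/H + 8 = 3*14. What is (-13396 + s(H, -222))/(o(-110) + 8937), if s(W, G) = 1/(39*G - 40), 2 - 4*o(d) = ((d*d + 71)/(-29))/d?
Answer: -106198207060/70845414403 ≈ -1.4990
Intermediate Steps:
H = 2/17 (H = 4/(-8 + 3*14) = 4/(-8 + 42) = 4/34 = 4*(1/34) = 2/17 ≈ 0.11765)
o(d) = ½ - (-71/29 - d²/29)/(4*d) (o(d) = ½ - (d*d + 71)/(-29)/(4*d) = ½ - (d² + 71)*(-1/29)/(4*d) = ½ - (71 + d²)*(-1/29)/(4*d) = ½ - (-71/29 - d²/29)/(4*d))
s(W, G) = 1/(-40 + 39*G)
(-13396 + s(H, -222))/(o(-110) + 8937) = (-13396 + 1/(-40 + 39*(-222)))/((1/116)*(71 - 110*(58 - 110))/(-110) + 8937) = (-13396 + 1/(-40 - 8658))/((1/116)*(-1/110)*(71 - 110*(-52)) + 8937) = (-13396 + 1/(-8698))/((1/116)*(-1/110)*(71 + 5720) + 8937) = (-13396 - 1/8698)/((1/116)*(-1/110)*5791 + 8937) = -116518409/(8698*(-5791/12760 + 8937)) = -116518409/(8698*114030329/12760) = -116518409/8698*12760/114030329 = -106198207060/70845414403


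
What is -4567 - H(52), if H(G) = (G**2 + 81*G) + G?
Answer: -11535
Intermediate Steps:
H(G) = G**2 + 82*G
-4567 - H(52) = -4567 - 52*(82 + 52) = -4567 - 52*134 = -4567 - 1*6968 = -4567 - 6968 = -11535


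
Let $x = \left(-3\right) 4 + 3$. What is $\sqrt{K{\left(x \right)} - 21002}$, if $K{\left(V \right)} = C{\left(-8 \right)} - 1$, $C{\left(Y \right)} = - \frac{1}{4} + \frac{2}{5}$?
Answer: $\frac{3 i \sqrt{233365}}{10} \approx 144.92 i$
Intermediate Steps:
$C{\left(Y \right)} = \frac{3}{20}$ ($C{\left(Y \right)} = \left(-1\right) \frac{1}{4} + 2 \cdot \frac{1}{5} = - \frac{1}{4} + \frac{2}{5} = \frac{3}{20}$)
$x = -9$ ($x = -12 + 3 = -9$)
$K{\left(V \right)} = - \frac{17}{20}$ ($K{\left(V \right)} = \frac{3}{20} - 1 = - \frac{17}{20}$)
$\sqrt{K{\left(x \right)} - 21002} = \sqrt{- \frac{17}{20} - 21002} = \sqrt{- \frac{420057}{20}} = \frac{3 i \sqrt{233365}}{10}$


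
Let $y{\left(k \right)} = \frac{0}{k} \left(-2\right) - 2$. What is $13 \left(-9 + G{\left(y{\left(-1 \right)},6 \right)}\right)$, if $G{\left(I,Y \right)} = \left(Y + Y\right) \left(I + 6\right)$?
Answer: $507$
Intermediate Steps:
$y{\left(k \right)} = -2$ ($y{\left(k \right)} = 0 \left(-2\right) - 2 = 0 - 2 = -2$)
$G{\left(I,Y \right)} = 2 Y \left(6 + I\right)$
$13 \left(-9 + G{\left(y{\left(-1 \right)},6 \right)}\right) = 13 \left(-9 + 2 \cdot 6 \left(6 - 2\right)\right) = 13 \left(-9 + 2 \cdot 6 \cdot 4\right) = 13 \left(-9 + 48\right) = 13 \cdot 39 = 507$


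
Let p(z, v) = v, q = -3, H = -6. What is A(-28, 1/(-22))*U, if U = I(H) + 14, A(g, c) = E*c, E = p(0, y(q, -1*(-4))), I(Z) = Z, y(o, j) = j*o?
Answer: 48/11 ≈ 4.3636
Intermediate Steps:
E = -12 (E = -1*(-4)*(-3) = 4*(-3) = -12)
A(g, c) = -12*c
U = 8 (U = -6 + 14 = 8)
A(-28, 1/(-22))*U = -12/(-22)*8 = -12*(-1/22)*8 = (6/11)*8 = 48/11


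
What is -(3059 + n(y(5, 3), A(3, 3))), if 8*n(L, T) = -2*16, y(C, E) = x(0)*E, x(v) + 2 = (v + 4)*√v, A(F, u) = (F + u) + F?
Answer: -3055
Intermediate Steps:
A(F, u) = u + 2*F
x(v) = -2 + √v*(4 + v) (x(v) = -2 + (v + 4)*√v = -2 + (4 + v)*√v = -2 + √v*(4 + v))
y(C, E) = -2*E (y(C, E) = (-2 + 0^(3/2) + 4*√0)*E = (-2 + 0 + 4*0)*E = (-2 + 0 + 0)*E = -2*E)
n(L, T) = -4 (n(L, T) = (-2*16)/8 = (⅛)*(-32) = -4)
-(3059 + n(y(5, 3), A(3, 3))) = -(3059 - 4) = -1*3055 = -3055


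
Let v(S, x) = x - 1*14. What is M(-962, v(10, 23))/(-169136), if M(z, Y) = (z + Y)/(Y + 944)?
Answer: 1/169136 ≈ 5.9124e-6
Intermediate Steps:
v(S, x) = -14 + x (v(S, x) = x - 14 = -14 + x)
M(z, Y) = (Y + z)/(944 + Y)
M(-962, v(10, 23))/(-169136) = (((-14 + 23) - 962)/(944 + (-14 + 23)))/(-169136) = ((9 - 962)/(944 + 9))*(-1/169136) = (-953/953)*(-1/169136) = ((1/953)*(-953))*(-1/169136) = -1*(-1/169136) = 1/169136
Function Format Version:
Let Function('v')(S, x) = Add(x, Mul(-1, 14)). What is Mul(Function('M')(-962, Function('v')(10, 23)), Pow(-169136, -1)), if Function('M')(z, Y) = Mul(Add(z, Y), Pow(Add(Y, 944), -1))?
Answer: Rational(1, 169136) ≈ 5.9124e-6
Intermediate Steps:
Function('v')(S, x) = Add(-14, x) (Function('v')(S, x) = Add(x, -14) = Add(-14, x))
Function('M')(z, Y) = Mul(Pow(Add(944, Y), -1), Add(Y, z)) (Function('M')(z, Y) = Mul(Add(Y, z), Pow(Add(944, Y), -1)) = Mul(Pow(Add(944, Y), -1), Add(Y, z)))
Mul(Function('M')(-962, Function('v')(10, 23)), Pow(-169136, -1)) = Mul(Mul(Pow(Add(944, Add(-14, 23)), -1), Add(Add(-14, 23), -962)), Pow(-169136, -1)) = Mul(Mul(Pow(Add(944, 9), -1), Add(9, -962)), Rational(-1, 169136)) = Mul(Mul(Pow(953, -1), -953), Rational(-1, 169136)) = Mul(Mul(Rational(1, 953), -953), Rational(-1, 169136)) = Mul(-1, Rational(-1, 169136)) = Rational(1, 169136)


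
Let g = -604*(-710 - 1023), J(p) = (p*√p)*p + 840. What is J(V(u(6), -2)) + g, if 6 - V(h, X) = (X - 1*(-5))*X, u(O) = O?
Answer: 1047572 + 288*√3 ≈ 1.0481e+6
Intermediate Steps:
V(h, X) = 6 - X*(5 + X) (V(h, X) = 6 - (X - 1*(-5))*X = 6 - (X + 5)*X = 6 - (5 + X)*X = 6 - X*(5 + X))
J(p) = 840 + p^(5/2) (J(p) = p^(3/2)*p + 840 = p^(5/2) + 840 = 840 + p^(5/2))
g = 1046732 (g = -604*(-1733) = 1046732)
J(V(u(6), -2)) + g = (840 + (6 - 1*(-2)² - 5*(-2))^(5/2)) + 1046732 = (840 + (6 - 1*4 + 10)^(5/2)) + 1046732 = (840 + (6 - 4 + 10)^(5/2)) + 1046732 = (840 + 12^(5/2)) + 1046732 = (840 + 288*√3) + 1046732 = 1047572 + 288*√3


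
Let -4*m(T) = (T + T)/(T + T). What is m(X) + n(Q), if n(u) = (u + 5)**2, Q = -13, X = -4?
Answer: 255/4 ≈ 63.750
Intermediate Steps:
m(T) = -1/4 (m(T) = -(T + T)/(4*(T + T)) = -2*T/(4*(2*T)) = -2*T*1/(2*T)/4 = -1/4*1 = -1/4)
n(u) = (5 + u)**2
m(X) + n(Q) = -1/4 + (5 - 13)**2 = -1/4 + (-8)**2 = -1/4 + 64 = 255/4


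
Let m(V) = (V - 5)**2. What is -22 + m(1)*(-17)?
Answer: -294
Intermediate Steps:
m(V) = (-5 + V)**2
-22 + m(1)*(-17) = -22 + (-5 + 1)**2*(-17) = -22 + (-4)**2*(-17) = -22 + 16*(-17) = -22 - 272 = -294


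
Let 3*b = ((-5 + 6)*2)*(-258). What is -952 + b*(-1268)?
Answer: 217144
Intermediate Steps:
b = -172 (b = (((-5 + 6)*2)*(-258))/3 = ((1*2)*(-258))/3 = (2*(-258))/3 = (1/3)*(-516) = -172)
-952 + b*(-1268) = -952 - 172*(-1268) = -952 + 218096 = 217144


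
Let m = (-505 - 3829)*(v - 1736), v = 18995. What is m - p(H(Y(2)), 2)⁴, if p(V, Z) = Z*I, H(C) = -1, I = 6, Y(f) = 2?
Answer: -74821242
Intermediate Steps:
p(V, Z) = 6*Z (p(V, Z) = Z*6 = 6*Z)
m = -74800506 (m = (-505 - 3829)*(18995 - 1736) = -4334*17259 = -74800506)
m - p(H(Y(2)), 2)⁴ = -74800506 - (6*2)⁴ = -74800506 - 1*12⁴ = -74800506 - 1*20736 = -74800506 - 20736 = -74821242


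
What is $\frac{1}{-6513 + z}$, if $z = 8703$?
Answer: $\frac{1}{2190} \approx 0.00045662$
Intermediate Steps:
$\frac{1}{-6513 + z} = \frac{1}{-6513 + 8703} = \frac{1}{2190}$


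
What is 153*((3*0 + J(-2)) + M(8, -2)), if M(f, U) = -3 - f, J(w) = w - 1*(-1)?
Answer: -1836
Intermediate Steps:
J(w) = 1 + w (J(w) = w + 1 = 1 + w)
153*((3*0 + J(-2)) + M(8, -2)) = 153*((3*0 + (1 - 2)) + (-3 - 1*8)) = 153*((0 - 1) + (-3 - 8)) = 153*(-1 - 11) = 153*(-12) = -1836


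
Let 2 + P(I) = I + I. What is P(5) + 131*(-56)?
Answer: -7328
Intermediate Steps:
P(I) = -2 + 2*I (P(I) = -2 + (I + I) = -2 + 2*I)
P(5) + 131*(-56) = (-2 + 2*5) + 131*(-56) = (-2 + 10) - 7336 = 8 - 7336 = -7328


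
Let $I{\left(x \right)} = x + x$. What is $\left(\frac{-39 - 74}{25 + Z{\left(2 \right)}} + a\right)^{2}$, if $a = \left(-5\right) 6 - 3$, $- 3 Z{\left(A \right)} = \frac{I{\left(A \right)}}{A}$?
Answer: $\frac{7551504}{5329} \approx 1417.1$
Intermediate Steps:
$I{\left(x \right)} = 2 x$
$Z{\left(A \right)} = - \frac{2}{3}$ ($Z{\left(A \right)} = - \frac{2 A \frac{1}{A}}{3} = \left(- \frac{1}{3}\right) 2 = - \frac{2}{3}$)
$a = -33$ ($a = -30 - 3 = -33$)
$\left(\frac{-39 - 74}{25 + Z{\left(2 \right)}} + a\right)^{2} = \left(\frac{-39 - 74}{25 - \frac{2}{3}} - 33\right)^{2} = \left(- \frac{113}{\frac{73}{3}} - 33\right)^{2} = \left(\left(-113\right) \frac{3}{73} - 33\right)^{2} = \left(- \frac{339}{73} - 33\right)^{2} = \left(- \frac{2748}{73}\right)^{2} = \frac{7551504}{5329}$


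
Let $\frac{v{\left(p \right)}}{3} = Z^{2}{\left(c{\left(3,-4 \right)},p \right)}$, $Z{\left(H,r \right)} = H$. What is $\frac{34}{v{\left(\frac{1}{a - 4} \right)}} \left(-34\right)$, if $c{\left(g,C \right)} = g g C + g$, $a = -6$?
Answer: $- \frac{1156}{3267} \approx -0.35384$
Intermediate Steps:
$c{\left(g,C \right)} = g + C g^{2}$ ($c{\left(g,C \right)} = g^{2} C + g = C g^{2} + g = g + C g^{2}$)
$v{\left(p \right)} = 3267$ ($v{\left(p \right)} = 3 \left(3 \left(1 - 12\right)\right)^{2} = 3 \left(3 \left(-11\right)\right)^{2} = 3 \left(-33\right)^{2} = 3 \cdot 1089 = 3267$)
$\frac{34}{v{\left(\frac{1}{a - 4} \right)}} \left(-34\right) = \frac{34}{3267} \left(-34\right) = - \frac{1156}{3267}$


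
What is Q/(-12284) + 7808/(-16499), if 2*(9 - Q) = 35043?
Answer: 386050531/405347432 ≈ 0.95239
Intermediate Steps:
Q = -35025/2 (Q = 9 - ½*35043 = 9 - 35043/2 = -35025/2 ≈ -17513.)
Q/(-12284) + 7808/(-16499) = -35025/2/(-12284) + 7808/(-16499) = -35025/2*(-1/12284) + 7808*(-1/16499) = 35025/24568 - 7808/16499 = 386050531/405347432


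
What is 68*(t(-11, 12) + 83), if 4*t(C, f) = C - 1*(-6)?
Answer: 5559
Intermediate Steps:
t(C, f) = 3/2 + C/4 (t(C, f) = (C - 1*(-6))/4 = (C + 6)/4 = (6 + C)/4 = 3/2 + C/4)
68*(t(-11, 12) + 83) = 68*((3/2 + (1/4)*(-11)) + 83) = 68*((3/2 - 11/4) + 83) = 68*(-5/4 + 83) = 68*(327/4) = 5559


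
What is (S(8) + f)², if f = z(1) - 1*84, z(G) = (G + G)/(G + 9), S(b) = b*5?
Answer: 47961/25 ≈ 1918.4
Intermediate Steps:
S(b) = 5*b
z(G) = 2*G/(9 + G) (z(G) = (2*G)/(9 + G) = 2*G/(9 + G))
f = -419/5 (f = 2*1/(9 + 1) - 1*84 = 2*1/10 - 84 = 2*1*(⅒) - 84 = ⅕ - 84 = -419/5 ≈ -83.800)
(S(8) + f)² = (5*8 - 419/5)² = (40 - 419/5)² = (-219/5)² = 47961/25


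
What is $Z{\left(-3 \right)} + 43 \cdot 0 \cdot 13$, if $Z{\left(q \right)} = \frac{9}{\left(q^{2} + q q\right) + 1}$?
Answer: $\frac{9}{19} \approx 0.47368$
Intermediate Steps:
$Z{\left(q \right)} = \frac{9}{1 + 2 q^{2}}$ ($Z{\left(q \right)} = \frac{9}{\left(q^{2} + q^{2}\right) + 1} = \frac{9}{2 q^{2} + 1} = \frac{9}{1 + 2 q^{2}}$)
$Z{\left(-3 \right)} + 43 \cdot 0 \cdot 13 = \frac{9}{1 + 2 \left(-3\right)^{2}} + 43 \cdot 0 \cdot 13 = \frac{9}{1 + 2 \cdot 9} + 43 \cdot 0 = \frac{9}{1 + 18} + 0 = \frac{9}{19} + 0 = \frac{9}{19}$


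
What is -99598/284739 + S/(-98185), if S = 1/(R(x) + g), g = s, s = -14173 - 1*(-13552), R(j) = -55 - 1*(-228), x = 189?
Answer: -625857855643/1789254317760 ≈ -0.34979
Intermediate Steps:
R(j) = 173 (R(j) = -55 + 228 = 173)
s = -621 (s = -14173 + 13552 = -621)
g = -621
S = -1/448 (S = 1/(173 - 621) = 1/(-448) = -1/448 ≈ -0.0022321)
-99598/284739 + S/(-98185) = -99598/284739 - 1/448/(-98185) = -99598*1/284739 - 1/448*(-1/98185) = -99598/284739 + 1/43986880 = -625857855643/1789254317760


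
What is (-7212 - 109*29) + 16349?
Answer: 5976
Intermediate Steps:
(-7212 - 109*29) + 16349 = (-7212 - 3161) + 16349 = -10373 + 16349 = 5976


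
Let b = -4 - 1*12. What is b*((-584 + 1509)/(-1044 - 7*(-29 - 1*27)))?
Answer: 3700/163 ≈ 22.699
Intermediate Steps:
b = -16 (b = -4 - 12 = -16)
b*((-584 + 1509)/(-1044 - 7*(-29 - 1*27))) = -16*(-584 + 1509)/(-1044 - 7*(-29 - 1*27)) = -14800/(-1044 - 7*(-29 - 27)) = -14800/(-1044 - 7*(-56)) = -14800/(-1044 + 392) = -14800/(-652) = -14800*(-1)/652 = -16*(-925/652) = 3700/163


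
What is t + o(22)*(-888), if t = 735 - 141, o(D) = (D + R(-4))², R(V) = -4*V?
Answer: -1281678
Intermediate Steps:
o(D) = (16 + D)² (o(D) = (D - 4*(-4))² = (D + 16)² = (16 + D)²)
t = 594
t + o(22)*(-888) = 594 + (16 + 22)²*(-888) = 594 + 38²*(-888) = 594 + 1444*(-888) = 594 - 1282272 = -1281678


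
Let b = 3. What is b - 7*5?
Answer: -32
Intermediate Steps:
b - 7*5 = 3 - 7*5 = 3 - 35 = -32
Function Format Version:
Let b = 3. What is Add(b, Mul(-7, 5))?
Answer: -32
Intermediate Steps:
Add(b, Mul(-7, 5)) = Add(3, Mul(-7, 5)) = Add(3, -35) = -32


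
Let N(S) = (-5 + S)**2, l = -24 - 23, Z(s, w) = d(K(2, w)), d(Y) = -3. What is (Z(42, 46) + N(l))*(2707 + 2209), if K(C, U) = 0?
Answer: 13278116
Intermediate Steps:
Z(s, w) = -3
l = -47
(Z(42, 46) + N(l))*(2707 + 2209) = (-3 + (-5 - 47)**2)*(2707 + 2209) = (-3 + (-52)**2)*4916 = (-3 + 2704)*4916 = 2701*4916 = 13278116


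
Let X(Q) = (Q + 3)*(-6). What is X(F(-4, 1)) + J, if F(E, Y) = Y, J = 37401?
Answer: 37377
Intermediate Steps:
X(Q) = -18 - 6*Q (X(Q) = (3 + Q)*(-6) = -18 - 6*Q)
X(F(-4, 1)) + J = (-18 - 6*1) + 37401 = (-18 - 6) + 37401 = -24 + 37401 = 37377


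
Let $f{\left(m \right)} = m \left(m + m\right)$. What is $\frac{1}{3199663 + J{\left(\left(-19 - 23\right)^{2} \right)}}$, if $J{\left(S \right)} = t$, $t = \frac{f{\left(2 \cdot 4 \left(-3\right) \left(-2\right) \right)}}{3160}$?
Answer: $\frac{395}{1263867461} \approx 3.1253 \cdot 10^{-7}$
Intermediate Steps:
$f{\left(m \right)} = 2 m^{2}$ ($f{\left(m \right)} = m 2 m = 2 m^{2}$)
$t = \frac{576}{395}$ ($t = \frac{2 \left(2 \cdot 4 \left(-3\right) \left(-2\right)\right)^{2}}{3160} = 2 \left(2 \left(-12\right) \left(-2\right)\right)^{2} \cdot \frac{1}{3160} = 2 \left(\left(-24\right) \left(-2\right)\right)^{2} \cdot \frac{1}{3160} = 2 \cdot 48^{2} \cdot \frac{1}{3160} = 2 \cdot 2304 \cdot \frac{1}{3160} = 4608 \cdot \frac{1}{3160} = \frac{576}{395} \approx 1.4582$)
$J{\left(S \right)} = \frac{576}{395}$
$\frac{1}{3199663 + J{\left(\left(-19 - 23\right)^{2} \right)}} = \frac{1}{3199663 + \frac{576}{395}} = \frac{1}{\frac{1263867461}{395}} = \frac{395}{1263867461}$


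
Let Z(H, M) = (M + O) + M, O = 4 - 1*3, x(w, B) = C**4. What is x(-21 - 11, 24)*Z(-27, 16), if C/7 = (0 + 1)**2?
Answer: 79233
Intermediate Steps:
C = 7 (C = 7*(0 + 1)**2 = 7*1**2 = 7*1 = 7)
x(w, B) = 2401 (x(w, B) = 7**4 = 2401)
O = 1 (O = 4 - 3 = 1)
Z(H, M) = 1 + 2*M (Z(H, M) = (M + 1) + M = (1 + M) + M = 1 + 2*M)
x(-21 - 11, 24)*Z(-27, 16) = 2401*(1 + 2*16) = 2401*(1 + 32) = 2401*33 = 79233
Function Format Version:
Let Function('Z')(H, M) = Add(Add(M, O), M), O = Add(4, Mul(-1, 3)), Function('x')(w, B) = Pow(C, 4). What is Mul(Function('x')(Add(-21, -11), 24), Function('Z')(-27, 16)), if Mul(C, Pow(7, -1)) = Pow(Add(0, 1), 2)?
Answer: 79233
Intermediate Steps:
C = 7 (C = Mul(7, Pow(Add(0, 1), 2)) = Mul(7, Pow(1, 2)) = Mul(7, 1) = 7)
Function('x')(w, B) = 2401 (Function('x')(w, B) = Pow(7, 4) = 2401)
O = 1 (O = Add(4, -3) = 1)
Function('Z')(H, M) = Add(1, Mul(2, M)) (Function('Z')(H, M) = Add(Add(M, 1), M) = Add(Add(1, M), M) = Add(1, Mul(2, M)))
Mul(Function('x')(Add(-21, -11), 24), Function('Z')(-27, 16)) = Mul(2401, Add(1, Mul(2, 16))) = Mul(2401, Add(1, 32)) = Mul(2401, 33) = 79233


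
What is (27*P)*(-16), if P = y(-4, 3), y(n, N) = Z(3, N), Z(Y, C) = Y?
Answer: -1296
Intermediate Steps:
y(n, N) = 3
P = 3
(27*P)*(-16) = (27*3)*(-16) = 81*(-16) = -1296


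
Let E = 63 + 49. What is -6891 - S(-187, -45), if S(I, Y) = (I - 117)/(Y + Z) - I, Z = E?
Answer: -473922/67 ≈ -7073.5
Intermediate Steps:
E = 112
Z = 112
S(I, Y) = -I + (-117 + I)/(112 + Y) (S(I, Y) = (I - 117)/(Y + 112) - I = (-117 + I)/(112 + Y) - I = -I + (-117 + I)/(112 + Y))
-6891 - S(-187, -45) = -6891 - (-117 - 111*(-187) - 1*(-187)*(-45))/(112 - 45) = -6891 - (-117 + 20757 - 8415)/67 = -6891 - 12225/67 = -473922/67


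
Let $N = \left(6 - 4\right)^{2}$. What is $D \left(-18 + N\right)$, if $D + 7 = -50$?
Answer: $798$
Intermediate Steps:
$D = -57$ ($D = -7 - 50 = -57$)
$N = 4$ ($N = 2^{2} = 4$)
$D \left(-18 + N\right) = - 57 \left(-18 + 4\right) = \left(-57\right) \left(-14\right) = 798$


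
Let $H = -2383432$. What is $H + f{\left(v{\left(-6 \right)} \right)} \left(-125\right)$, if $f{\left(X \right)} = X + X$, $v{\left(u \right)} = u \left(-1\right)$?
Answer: $-2384932$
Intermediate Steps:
$v{\left(u \right)} = - u$
$f{\left(X \right)} = 2 X$
$H + f{\left(v{\left(-6 \right)} \right)} \left(-125\right) = -2383432 + 2 \left(\left(-1\right) \left(-6\right)\right) \left(-125\right) = -2383432 + 2 \cdot 6 \left(-125\right) = -2383432 + 12 \left(-125\right) = -2383432 - 1500 = -2384932$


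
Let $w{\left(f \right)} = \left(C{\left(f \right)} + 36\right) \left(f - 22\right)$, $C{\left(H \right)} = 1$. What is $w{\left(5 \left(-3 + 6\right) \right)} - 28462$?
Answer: $-28721$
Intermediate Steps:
$w{\left(f \right)} = -814 + 37 f$ ($w{\left(f \right)} = \left(1 + 36\right) \left(f - 22\right) = 37 \left(-22 + f\right) = -814 + 37 f$)
$w{\left(5 \left(-3 + 6\right) \right)} - 28462 = \left(-814 + 37 \cdot 5 \left(-3 + 6\right)\right) - 28462 = \left(-814 + 37 \cdot 5 \cdot 3\right) - 28462 = \left(-814 + 37 \cdot 15\right) - 28462 = \left(-814 + 555\right) - 28462 = -259 - 28462 = -28721$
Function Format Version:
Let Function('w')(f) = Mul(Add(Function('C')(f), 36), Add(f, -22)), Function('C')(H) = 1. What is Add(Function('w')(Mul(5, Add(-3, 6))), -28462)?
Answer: -28721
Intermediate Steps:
Function('w')(f) = Add(-814, Mul(37, f)) (Function('w')(f) = Mul(Add(1, 36), Add(f, -22)) = Mul(37, Add(-22, f)) = Add(-814, Mul(37, f)))
Add(Function('w')(Mul(5, Add(-3, 6))), -28462) = Add(Add(-814, Mul(37, Mul(5, Add(-3, 6)))), -28462) = Add(Add(-814, Mul(37, Mul(5, 3))), -28462) = Add(Add(-814, Mul(37, 15)), -28462) = Add(Add(-814, 555), -28462) = Add(-259, -28462) = -28721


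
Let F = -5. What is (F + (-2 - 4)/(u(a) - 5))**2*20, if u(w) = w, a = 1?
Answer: 245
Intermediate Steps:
(F + (-2 - 4)/(u(a) - 5))**2*20 = (-5 + (-2 - 4)/(1 - 5))**2*20 = (-5 - 6/(-4))**2*20 = (-5 - 6*(-1/4))**2*20 = (-5 + 3/2)**2*20 = (-7/2)**2*20 = (49/4)*20 = 245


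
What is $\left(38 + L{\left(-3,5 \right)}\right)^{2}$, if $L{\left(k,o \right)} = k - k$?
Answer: $1444$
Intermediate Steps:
$L{\left(k,o \right)} = 0$
$\left(38 + L{\left(-3,5 \right)}\right)^{2} = \left(38 + 0\right)^{2} = 38^{2} = 1444$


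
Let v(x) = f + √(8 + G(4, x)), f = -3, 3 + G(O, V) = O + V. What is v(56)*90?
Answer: -270 + 90*√65 ≈ 455.60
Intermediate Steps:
G(O, V) = -3 + O + V (G(O, V) = -3 + (O + V) = -3 + O + V)
v(x) = -3 + √(9 + x) (v(x) = -3 + √(8 + (-3 + 4 + x)) = -3 + √(8 + (1 + x)) = -3 + √(9 + x))
v(56)*90 = (-3 + √(9 + 56))*90 = (-3 + √65)*90 = -270 + 90*√65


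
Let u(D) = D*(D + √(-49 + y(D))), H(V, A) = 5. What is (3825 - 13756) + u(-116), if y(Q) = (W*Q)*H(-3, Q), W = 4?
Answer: 3525 - 116*I*√2369 ≈ 3525.0 - 5646.0*I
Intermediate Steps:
y(Q) = 20*Q (y(Q) = (4*Q)*5 = 20*Q)
u(D) = D*(D + √(-49 + 20*D))
(3825 - 13756) + u(-116) = (3825 - 13756) - 116*(-116 + √(-49 + 20*(-116))) = -9931 - 116*(-116 + √(-49 - 2320)) = -9931 - 116*(-116 + √(-2369)) = -9931 - 116*(-116 + I*√2369) = -9931 + (13456 - 116*I*√2369) = 3525 - 116*I*√2369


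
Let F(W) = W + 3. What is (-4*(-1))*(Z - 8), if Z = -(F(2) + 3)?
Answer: -64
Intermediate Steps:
F(W) = 3 + W
Z = -8 (Z = -((3 + 2) + 3) = -(5 + 3) = -1*8 = -8)
(-4*(-1))*(Z - 8) = (-4*(-1))*(-8 - 8) = 4*(-16) = -64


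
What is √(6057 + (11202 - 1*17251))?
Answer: 2*√2 ≈ 2.8284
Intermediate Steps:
√(6057 + (11202 - 1*17251)) = √(6057 + (11202 - 17251)) = √(6057 - 6049) = √8 = 2*√2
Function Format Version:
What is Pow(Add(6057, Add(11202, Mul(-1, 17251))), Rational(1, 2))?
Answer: Mul(2, Pow(2, Rational(1, 2))) ≈ 2.8284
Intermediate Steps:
Pow(Add(6057, Add(11202, Mul(-1, 17251))), Rational(1, 2)) = Pow(Add(6057, Add(11202, -17251)), Rational(1, 2)) = Pow(Add(6057, -6049), Rational(1, 2)) = Pow(8, Rational(1, 2)) = Mul(2, Pow(2, Rational(1, 2)))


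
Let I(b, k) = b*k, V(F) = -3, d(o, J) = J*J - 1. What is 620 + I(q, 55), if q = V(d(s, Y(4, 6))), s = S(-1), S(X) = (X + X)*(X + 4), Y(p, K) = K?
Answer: 455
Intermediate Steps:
S(X) = 2*X*(4 + X) (S(X) = (2*X)*(4 + X) = 2*X*(4 + X))
s = -6 (s = 2*(-1)*(4 - 1) = 2*(-1)*3 = -6)
d(o, J) = -1 + J² (d(o, J) = J² - 1 = -1 + J²)
q = -3
620 + I(q, 55) = 620 - 3*55 = 620 - 165 = 455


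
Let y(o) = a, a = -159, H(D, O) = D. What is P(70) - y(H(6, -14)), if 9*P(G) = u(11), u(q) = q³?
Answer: 2762/9 ≈ 306.89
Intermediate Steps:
P(G) = 1331/9 (P(G) = (⅑)*11³ = (⅑)*1331 = 1331/9)
y(o) = -159
P(70) - y(H(6, -14)) = 1331/9 - 1*(-159) = 1331/9 + 159 = 2762/9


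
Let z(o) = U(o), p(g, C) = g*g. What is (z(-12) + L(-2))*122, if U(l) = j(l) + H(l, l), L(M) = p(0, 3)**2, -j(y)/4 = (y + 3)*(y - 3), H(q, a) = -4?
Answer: -66368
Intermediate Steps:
p(g, C) = g**2
j(y) = -4*(-3 + y)*(3 + y) (j(y) = -4*(y + 3)*(y - 3) = -4*(3 + y)*(-3 + y) = -4*(-3 + y)*(3 + y))
L(M) = 0 (L(M) = (0**2)**2 = 0**2 = 0)
U(l) = 32 - 4*l**2 (U(l) = (36 - 4*l**2) - 4 = 32 - 4*l**2)
z(o) = 32 - 4*o**2
(z(-12) + L(-2))*122 = ((32 - 4*(-12)**2) + 0)*122 = ((32 - 4*144) + 0)*122 = ((32 - 576) + 0)*122 = (-544 + 0)*122 = -544*122 = -66368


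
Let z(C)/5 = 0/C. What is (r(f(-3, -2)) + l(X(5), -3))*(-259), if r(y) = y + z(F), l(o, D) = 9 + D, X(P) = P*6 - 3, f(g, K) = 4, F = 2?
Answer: -2590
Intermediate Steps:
z(C) = 0 (z(C) = 5*(0/C) = 5*0 = 0)
X(P) = -3 + 6*P (X(P) = 6*P - 3 = -3 + 6*P)
r(y) = y (r(y) = y + 0 = y)
(r(f(-3, -2)) + l(X(5), -3))*(-259) = (4 + (9 - 3))*(-259) = (4 + 6)*(-259) = 10*(-259) = -2590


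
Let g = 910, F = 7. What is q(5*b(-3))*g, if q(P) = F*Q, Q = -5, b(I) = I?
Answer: -31850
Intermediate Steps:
q(P) = -35 (q(P) = 7*(-5) = -35)
q(5*b(-3))*g = -35*910 = -31850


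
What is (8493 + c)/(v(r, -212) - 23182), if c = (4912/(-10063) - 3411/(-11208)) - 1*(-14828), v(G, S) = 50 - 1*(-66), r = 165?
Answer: -876754667527/867174758288 ≈ -1.0110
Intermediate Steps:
v(G, S) = 116 (v(G, S) = 50 + 66 = 116)
c = 557457207103/37595368 (c = (4912*(-1/10063) - 3411*(-1/11208)) + 14828 = (-4912/10063 + 1137/3736) + 14828 = -6909601/37595368 + 14828 = 557457207103/37595368 ≈ 14828.)
(8493 + c)/(v(r, -212) - 23182) = (8493 + 557457207103/37595368)/(116 - 23182) = (876754667527/37595368)/(-23066) = (876754667527/37595368)*(-1/23066) = -876754667527/867174758288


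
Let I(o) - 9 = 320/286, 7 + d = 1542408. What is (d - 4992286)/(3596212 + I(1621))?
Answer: -493333555/514259763 ≈ -0.95931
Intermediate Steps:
d = 1542401 (d = -7 + 1542408 = 1542401)
I(o) = 1447/143 (I(o) = 9 + 320/286 = 9 + 320*(1/286) = 9 + 160/143 = 1447/143)
(d - 4992286)/(3596212 + I(1621)) = (1542401 - 4992286)/(3596212 + 1447/143) = -3449885/514259763/143 = -3449885*143/514259763 = -493333555/514259763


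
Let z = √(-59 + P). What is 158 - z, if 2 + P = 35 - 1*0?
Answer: 158 - I*√26 ≈ 158.0 - 5.099*I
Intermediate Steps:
P = 33 (P = -2 + (35 - 1*0) = -2 + (35 + 0) = -2 + 35 = 33)
z = I*√26 (z = √(-59 + 33) = √(-26) = I*√26 ≈ 5.099*I)
158 - z = 158 - I*√26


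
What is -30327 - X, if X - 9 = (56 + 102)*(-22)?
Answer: -26860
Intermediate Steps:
X = -3467 (X = 9 + (56 + 102)*(-22) = 9 + 158*(-22) = 9 - 3476 = -3467)
-30327 - X = -30327 - 1*(-3467) = -30327 + 3467 = -26860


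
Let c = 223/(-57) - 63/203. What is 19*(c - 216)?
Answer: -364028/87 ≈ -4184.2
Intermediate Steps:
c = -6980/1653 (c = 223*(-1/57) - 63*1/203 = -223/57 - 9/29 = -6980/1653 ≈ -4.2226)
19*(c - 216) = 19*(-6980/1653 - 216) = 19*(-364028/1653) = -364028/87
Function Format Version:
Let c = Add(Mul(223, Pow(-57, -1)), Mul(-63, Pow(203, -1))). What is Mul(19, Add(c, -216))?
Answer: Rational(-364028, 87) ≈ -4184.2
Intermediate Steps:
c = Rational(-6980, 1653) (c = Add(Mul(223, Rational(-1, 57)), Mul(-63, Rational(1, 203))) = Add(Rational(-223, 57), Rational(-9, 29)) = Rational(-6980, 1653) ≈ -4.2226)
Mul(19, Add(c, -216)) = Mul(19, Add(Rational(-6980, 1653), -216)) = Mul(19, Rational(-364028, 1653)) = Rational(-364028, 87)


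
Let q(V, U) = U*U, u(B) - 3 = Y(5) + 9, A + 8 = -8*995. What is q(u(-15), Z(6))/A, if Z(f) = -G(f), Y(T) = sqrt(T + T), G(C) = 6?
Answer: -3/664 ≈ -0.0045181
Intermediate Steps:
A = -7968 (A = -8 - 8*995 = -8 - 7960 = -7968)
Y(T) = sqrt(2)*sqrt(T) (Y(T) = sqrt(2*T) = sqrt(2)*sqrt(T))
Z(f) = -6 (Z(f) = -1*6 = -6)
u(B) = 12 + sqrt(10) (u(B) = 3 + (sqrt(2)*sqrt(5) + 9) = 3 + (sqrt(10) + 9) = 3 + (9 + sqrt(10)) = 12 + sqrt(10))
q(V, U) = U**2
q(u(-15), Z(6))/A = (-6)**2/(-7968) = 36*(-1/7968) = -3/664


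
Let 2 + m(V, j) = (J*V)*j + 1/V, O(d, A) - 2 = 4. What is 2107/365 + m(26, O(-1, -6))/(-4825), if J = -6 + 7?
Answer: 10514453/1831570 ≈ 5.7407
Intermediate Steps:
O(d, A) = 6 (O(d, A) = 2 + 4 = 6)
J = 1
m(V, j) = -2 + 1/V + V*j (m(V, j) = -2 + ((1*V)*j + 1/V) = -2 + (V*j + 1/V) = -2 + (1/V + V*j) = -2 + 1/V + V*j)
2107/365 + m(26, O(-1, -6))/(-4825) = 2107/365 + (-2 + 1/26 + 26*6)/(-4825) = 2107*(1/365) + (-2 + 1/26 + 156)*(-1/4825) = 2107/365 + (4005/26)*(-1/4825) = 2107/365 - 801/25090 = 10514453/1831570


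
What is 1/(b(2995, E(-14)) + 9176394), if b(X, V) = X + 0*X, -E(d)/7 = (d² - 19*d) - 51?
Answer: 1/9179389 ≈ 1.0894e-7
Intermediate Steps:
E(d) = 357 - 7*d² + 133*d (E(d) = -7*((d² - 19*d) - 51) = -7*(-51 + d² - 19*d) = 357 - 7*d² + 133*d)
b(X, V) = X (b(X, V) = X + 0 = X)
1/(b(2995, E(-14)) + 9176394) = 1/(2995 + 9176394) = 1/9179389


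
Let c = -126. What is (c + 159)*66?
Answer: 2178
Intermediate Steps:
(c + 159)*66 = (-126 + 159)*66 = 33*66 = 2178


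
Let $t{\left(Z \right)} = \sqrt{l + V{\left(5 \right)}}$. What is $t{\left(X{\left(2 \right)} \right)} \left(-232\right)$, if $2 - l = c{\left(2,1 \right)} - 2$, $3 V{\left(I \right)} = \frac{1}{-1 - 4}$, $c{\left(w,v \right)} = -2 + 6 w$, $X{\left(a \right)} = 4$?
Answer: $- \frac{232 i \sqrt{1365}}{15} \approx - 571.43 i$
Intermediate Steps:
$V{\left(I \right)} = - \frac{1}{15}$ ($V{\left(I \right)} = \frac{1}{3 \left(-1 - 4\right)} = \frac{1}{3 \left(-5\right)} = \frac{1}{3} \left(- \frac{1}{5}\right) = - \frac{1}{15}$)
$l = -6$ ($l = 2 - \left(\left(-2 + 6 \cdot 2\right) - 2\right) = 2 - \left(\left(-2 + 12\right) - 2\right) = 2 - \left(10 - 2\right) = 2 - 8 = -6$)
$t{\left(Z \right)} = \frac{i \sqrt{1365}}{15}$ ($t{\left(Z \right)} = \sqrt{-6 - \frac{1}{15}} = \sqrt{- \frac{91}{15}} = \frac{i \sqrt{1365}}{15}$)
$t{\left(X{\left(2 \right)} \right)} \left(-232\right) = \frac{i \sqrt{1365}}{15} \left(-232\right) = - \frac{232 i \sqrt{1365}}{15}$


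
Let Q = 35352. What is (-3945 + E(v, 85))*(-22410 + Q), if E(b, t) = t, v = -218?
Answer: -49956120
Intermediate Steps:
(-3945 + E(v, 85))*(-22410 + Q) = (-3945 + 85)*(-22410 + 35352) = -3860*12942 = -49956120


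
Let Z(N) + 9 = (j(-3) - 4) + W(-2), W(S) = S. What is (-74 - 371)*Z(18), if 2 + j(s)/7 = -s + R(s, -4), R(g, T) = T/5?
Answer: 6052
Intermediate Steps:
R(g, T) = T/5 (R(g, T) = T*(⅕) = T/5)
j(s) = -98/5 - 7*s (j(s) = -14 + 7*(-s + (⅕)*(-4)) = -14 + 7*(-s - ⅘) = -14 + 7*(-⅘ - s) = -14 + (-28/5 - 7*s) = -98/5 - 7*s)
Z(N) = -68/5 (Z(N) = -9 + (((-98/5 - 7*(-3)) - 4) - 2) = -9 + (((-98/5 + 21) - 4) - 2) = -9 + ((7/5 - 4) - 2) = -9 + (-13/5 - 2) = -9 - 23/5 = -68/5)
(-74 - 371)*Z(18) = (-74 - 371)*(-68/5) = -445*(-68/5) = 6052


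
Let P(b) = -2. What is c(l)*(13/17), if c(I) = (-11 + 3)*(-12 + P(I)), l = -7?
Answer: 1456/17 ≈ 85.647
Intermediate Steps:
c(I) = 112 (c(I) = (-11 + 3)*(-12 - 2) = -8*(-14) = 112)
c(l)*(13/17) = 112*(13/17) = 1456/17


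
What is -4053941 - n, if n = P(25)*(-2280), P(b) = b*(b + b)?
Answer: -1203941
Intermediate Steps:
P(b) = 2*b² (P(b) = b*(2*b) = 2*b²)
n = -2850000 (n = (2*25²)*(-2280) = (2*625)*(-2280) = 1250*(-2280) = -2850000)
-4053941 - n = -4053941 - 1*(-2850000) = -4053941 + 2850000 = -1203941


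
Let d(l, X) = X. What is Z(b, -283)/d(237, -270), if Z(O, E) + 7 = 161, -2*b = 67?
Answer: -77/135 ≈ -0.57037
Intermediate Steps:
b = -67/2 (b = -½*67 = -67/2 ≈ -33.500)
Z(O, E) = 154 (Z(O, E) = -7 + 161 = 154)
Z(b, -283)/d(237, -270) = 154/(-270) = 154*(-1/270) = -77/135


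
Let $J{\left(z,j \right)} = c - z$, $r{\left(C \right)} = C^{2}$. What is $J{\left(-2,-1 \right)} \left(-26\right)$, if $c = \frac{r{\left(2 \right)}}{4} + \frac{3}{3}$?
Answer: $-104$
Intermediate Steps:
$c = 2$ ($c = \frac{2^{2}}{4} + \frac{3}{3} = 4 \cdot \frac{1}{4} + 3 \cdot \frac{1}{3} = 1 + 1 = 2$)
$J{\left(z,j \right)} = 2 - z$
$J{\left(-2,-1 \right)} \left(-26\right) = \left(2 - -2\right) \left(-26\right) = \left(2 + 2\right) \left(-26\right) = 4 \left(-26\right) = -104$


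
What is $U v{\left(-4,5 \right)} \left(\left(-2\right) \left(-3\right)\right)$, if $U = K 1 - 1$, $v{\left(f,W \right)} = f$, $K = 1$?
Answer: $0$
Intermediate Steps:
$U = 0$ ($U = 1 \cdot 1 - 1 = 1 - 1 = 0$)
$U v{\left(-4,5 \right)} \left(\left(-2\right) \left(-3\right)\right) = 0 \left(-4\right) \left(\left(-2\right) \left(-3\right)\right) = 0 \cdot 6 = 0$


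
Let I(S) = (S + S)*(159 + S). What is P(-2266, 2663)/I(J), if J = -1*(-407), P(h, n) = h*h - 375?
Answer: 5134381/460724 ≈ 11.144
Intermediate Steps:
P(h, n) = -375 + h² (P(h, n) = h² - 375 = -375 + h²)
J = 407
I(S) = 2*S*(159 + S) (I(S) = (2*S)*(159 + S) = 2*S*(159 + S))
P(-2266, 2663)/I(J) = (-375 + (-2266)²)/((2*407*(159 + 407))) = (-375 + 5134756)/((2*407*566)) = 5134381/460724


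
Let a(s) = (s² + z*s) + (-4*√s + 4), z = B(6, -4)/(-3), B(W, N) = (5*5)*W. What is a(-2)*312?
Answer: 33696 - 1248*I*√2 ≈ 33696.0 - 1764.9*I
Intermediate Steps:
B(W, N) = 25*W
z = -50 (z = (25*6)/(-3) = 150*(-⅓) = -50)
a(s) = 4 + s² - 50*s - 4*√s (a(s) = (s² - 50*s) + (-4*√s + 4) = (s² - 50*s) + (4 - 4*√s) = 4 + s² - 50*s - 4*√s)
a(-2)*312 = (4 + (-2)² - 50*(-2) - 4*I*√2)*312 = (4 + 4 + 100 - 4*I*√2)*312 = (108 - 4*I*√2)*312 = 33696 - 1248*I*√2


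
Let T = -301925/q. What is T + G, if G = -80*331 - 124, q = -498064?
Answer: -13250192731/498064 ≈ -26603.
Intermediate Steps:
G = -26604 (G = -26480 - 124 = -26604)
T = 301925/498064 (T = -301925/(-498064) = -301925*(-1/498064) = 301925/498064 ≈ 0.60620)
T + G = 301925/498064 - 26604 = -13250192731/498064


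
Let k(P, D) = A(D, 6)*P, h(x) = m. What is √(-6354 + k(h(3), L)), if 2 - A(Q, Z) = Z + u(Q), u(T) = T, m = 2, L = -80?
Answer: I*√6202 ≈ 78.753*I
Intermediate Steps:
h(x) = 2
A(Q, Z) = 2 - Q - Z (A(Q, Z) = 2 - (Z + Q) = 2 - (Q + Z) = 2 + (-Q - Z) = 2 - Q - Z)
k(P, D) = P*(-4 - D) (k(P, D) = (2 - D - 1*6)*P = (2 - D - 6)*P = (-4 - D)*P = P*(-4 - D))
√(-6354 + k(h(3), L)) = √(-6354 - 1*2*(4 - 80)) = √(-6354 - 1*2*(-76)) = √(-6354 + 152) = √(-6202) = I*√6202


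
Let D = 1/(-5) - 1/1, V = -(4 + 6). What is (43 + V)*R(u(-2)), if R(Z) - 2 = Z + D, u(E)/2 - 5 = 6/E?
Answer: 792/5 ≈ 158.40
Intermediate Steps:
u(E) = 10 + 12/E (u(E) = 10 + 2*(6/E) = 10 + 12/E)
V = -10 (V = -1*10 = -10)
D = -6/5 (D = 1*(-1/5) - 1*1 = -1/5 - 1 = -6/5 ≈ -1.2000)
R(Z) = 4/5 + Z (R(Z) = 2 + (Z - 6/5) = 2 + (-6/5 + Z) = 4/5 + Z)
(43 + V)*R(u(-2)) = (43 - 10)*(4/5 + (10 + 12/(-2))) = 33*(4/5 + (10 + 12*(-1/2))) = 33*(4/5 + (10 - 6)) = 33*(4/5 + 4) = 33*(24/5) = 792/5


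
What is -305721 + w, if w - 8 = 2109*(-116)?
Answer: -550357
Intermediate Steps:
w = -244636 (w = 8 + 2109*(-116) = 8 - 244644 = -244636)
-305721 + w = -305721 - 244636 = -550357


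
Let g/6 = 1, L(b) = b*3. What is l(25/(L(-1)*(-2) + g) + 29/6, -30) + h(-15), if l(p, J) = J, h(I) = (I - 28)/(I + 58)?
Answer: -31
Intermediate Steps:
L(b) = 3*b
g = 6 (g = 6*1 = 6)
h(I) = (-28 + I)/(58 + I)
l(25/(L(-1)*(-2) + g) + 29/6, -30) + h(-15) = -30 + (-28 - 15)/(58 - 15) = -30 - 43/43 = -30 + (1/43)*(-43) = -30 - 1 = -31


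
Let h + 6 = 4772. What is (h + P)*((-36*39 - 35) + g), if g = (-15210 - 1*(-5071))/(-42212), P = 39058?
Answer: -665389970124/10553 ≈ -6.3052e+7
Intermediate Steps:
h = 4766 (h = -6 + 4772 = 4766)
g = 10139/42212 (g = (-15210 + 5071)*(-1/42212) = -10139*(-1/42212) = 10139/42212 ≈ 0.24019)
(h + P)*((-36*39 - 35) + g) = (4766 + 39058)*((-36*39 - 35) + 10139/42212) = 43824*((-1404 - 35) + 10139/42212) = 43824*(-1439 + 10139/42212) = 43824*(-60732929/42212) = -665389970124/10553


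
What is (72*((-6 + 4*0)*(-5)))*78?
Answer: 168480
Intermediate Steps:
(72*((-6 + 4*0)*(-5)))*78 = (72*((-6 + 0)*(-5)))*78 = (72*(-6*(-5)))*78 = (72*30)*78 = 2160*78 = 168480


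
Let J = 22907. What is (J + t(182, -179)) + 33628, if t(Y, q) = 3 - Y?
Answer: 56356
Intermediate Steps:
(J + t(182, -179)) + 33628 = (22907 + (3 - 1*182)) + 33628 = (22907 + (3 - 182)) + 33628 = (22907 - 179) + 33628 = 22728 + 33628 = 56356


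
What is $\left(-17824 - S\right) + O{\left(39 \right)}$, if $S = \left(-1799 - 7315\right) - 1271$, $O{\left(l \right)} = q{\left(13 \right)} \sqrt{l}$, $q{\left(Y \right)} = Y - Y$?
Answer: $-7439$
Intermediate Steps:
$q{\left(Y \right)} = 0$
$O{\left(l \right)} = 0$ ($O{\left(l \right)} = 0 \sqrt{l} = 0$)
$S = -10385$ ($S = -9114 - 1271 = -10385$)
$\left(-17824 - S\right) + O{\left(39 \right)} = \left(-17824 - -10385\right) + 0 = \left(-17824 + 10385\right) + 0 = -7439 + 0 = -7439$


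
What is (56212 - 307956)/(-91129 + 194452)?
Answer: -251744/103323 ≈ -2.4365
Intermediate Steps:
(56212 - 307956)/(-91129 + 194452) = -251744/103323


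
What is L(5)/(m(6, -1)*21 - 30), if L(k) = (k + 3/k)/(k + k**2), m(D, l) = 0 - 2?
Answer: -7/2700 ≈ -0.0025926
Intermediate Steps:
m(D, l) = -2
L(k) = (k + 3/k)/(k + k**2)
L(5)/(m(6, -1)*21 - 30) = ((3 + 5**2)/(5**2*(1 + 5)))/(-2*21 - 30) = ((1/25)*(3 + 25)/6)/(-42 - 30) = ((1/25)*(1/6)*28)/(-72) = -1/72*14/75 = -7/2700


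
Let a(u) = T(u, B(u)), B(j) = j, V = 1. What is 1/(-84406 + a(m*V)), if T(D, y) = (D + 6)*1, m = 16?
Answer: -1/84384 ≈ -1.1851e-5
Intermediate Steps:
T(D, y) = 6 + D (T(D, y) = (6 + D)*1 = 6 + D)
a(u) = 6 + u
1/(-84406 + a(m*V)) = 1/(-84406 + (6 + 16*1)) = 1/(-84406 + (6 + 16)) = 1/(-84406 + 22) = 1/(-84384) = -1/84384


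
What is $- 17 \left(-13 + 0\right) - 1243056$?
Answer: $-1242835$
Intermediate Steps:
$- 17 \left(-13 + 0\right) - 1243056 = \left(-17\right) \left(-13\right) - 1243056 = 221 - 1243056 = -1242835$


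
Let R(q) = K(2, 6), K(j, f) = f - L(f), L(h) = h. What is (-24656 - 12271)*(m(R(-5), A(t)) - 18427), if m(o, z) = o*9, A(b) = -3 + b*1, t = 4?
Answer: 680453829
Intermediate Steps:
K(j, f) = 0 (K(j, f) = f - f = 0)
R(q) = 0
A(b) = -3 + b
m(o, z) = 9*o
(-24656 - 12271)*(m(R(-5), A(t)) - 18427) = (-24656 - 12271)*(9*0 - 18427) = -36927*(0 - 18427) = -36927*(-18427) = 680453829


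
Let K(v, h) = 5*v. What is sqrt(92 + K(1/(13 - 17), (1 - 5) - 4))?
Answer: 11*sqrt(3)/2 ≈ 9.5263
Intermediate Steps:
sqrt(92 + K(1/(13 - 17), (1 - 5) - 4)) = sqrt(92 + 5/(13 - 17)) = sqrt(92 + 5/(-4)) = sqrt(92 + 5*(-1/4)) = sqrt(92 - 5/4) = sqrt(363/4) = 11*sqrt(3)/2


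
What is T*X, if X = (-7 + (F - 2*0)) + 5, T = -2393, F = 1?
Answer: 2393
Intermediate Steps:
X = -1 (X = (-7 + (1 - 2*0)) + 5 = (-7 + (1 + 0)) + 5 = (-7 + 1) + 5 = -6 + 5 = -1)
T*X = -2393*(-1) = 2393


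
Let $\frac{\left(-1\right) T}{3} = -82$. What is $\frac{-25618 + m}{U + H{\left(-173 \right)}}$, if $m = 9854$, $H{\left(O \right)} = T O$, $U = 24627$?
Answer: $\frac{15764}{17931} \approx 0.87915$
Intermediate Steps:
$T = 246$ ($T = \left(-3\right) \left(-82\right) = 246$)
$H{\left(O \right)} = 246 O$
$\frac{-25618 + m}{U + H{\left(-173 \right)}} = \frac{-25618 + 9854}{24627 + 246 \left(-173\right)} = - \frac{15764}{24627 - 42558} = - \frac{15764}{-17931} = \left(-15764\right) \left(- \frac{1}{17931}\right) = \frac{15764}{17931}$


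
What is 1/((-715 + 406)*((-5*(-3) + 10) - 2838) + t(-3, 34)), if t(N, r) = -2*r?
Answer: 1/869149 ≈ 1.1506e-6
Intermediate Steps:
1/((-715 + 406)*((-5*(-3) + 10) - 2838) + t(-3, 34)) = 1/((-715 + 406)*((-5*(-3) + 10) - 2838) - 2*34) = 1/(-309*((15 + 10) - 2838) - 68) = 1/(-309*(25 - 2838) - 68) = 1/(-309*(-2813) - 68) = 1/(869217 - 68) = 1/869149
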